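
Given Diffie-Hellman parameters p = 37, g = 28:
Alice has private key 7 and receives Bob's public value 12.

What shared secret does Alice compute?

Step 1: s = B^a mod p = 12^7 mod 37.
  12^1 mod 37 = 12
  12^2 mod 37 = (12 * 12) mod 37 = 33
  12^3 mod 37 = (33 * 12) mod 37 = 26
  12^4 mod 37 = (26 * 12) mod 37 = 16
  12^5 mod 37 = (16 * 12) mod 37 = 7
  12^6 mod 37 = (7 * 12) mod 37 = 10
  12^7 mod 37 = (10 * 12) mod 37 = 9
Result: shared secret = 9.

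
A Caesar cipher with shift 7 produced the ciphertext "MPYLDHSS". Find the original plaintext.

Step 1: Reverse the shift by subtracting 7 from each letter position.
  M (position 12) -> position (12-7) mod 26 = 5 -> F
  P (position 15) -> position (15-7) mod 26 = 8 -> I
  Y (position 24) -> position (24-7) mod 26 = 17 -> R
  L (position 11) -> position (11-7) mod 26 = 4 -> E
  D (position 3) -> position (3-7) mod 26 = 22 -> W
  H (position 7) -> position (7-7) mod 26 = 0 -> A
  S (position 18) -> position (18-7) mod 26 = 11 -> L
  S (position 18) -> position (18-7) mod 26 = 11 -> L
Decrypted message: FIREWALL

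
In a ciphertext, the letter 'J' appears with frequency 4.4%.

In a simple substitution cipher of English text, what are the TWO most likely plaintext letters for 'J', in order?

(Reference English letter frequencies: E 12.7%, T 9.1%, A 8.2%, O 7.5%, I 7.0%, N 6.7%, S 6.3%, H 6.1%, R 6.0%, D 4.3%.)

Step 1: Observed frequency of 'J' is 4.4%.
Step 2: Compute distances to each reference frequency and sort:
  D (4.3%): difference = 0.1% <-- BEST
  R (6.0%): difference = 1.6% <-- RUNNER-UP
  H (6.1%): difference = 1.7%
  S (6.3%): difference = 1.9%
  N (6.7%): difference = 2.3%
Step 3: Most likely is 'D' (4.3%, diff 0.1%); second most likely is 'R' (6.0%, diff 1.6%).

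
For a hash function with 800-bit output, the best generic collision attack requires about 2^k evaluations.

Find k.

Step 1: The hash has a 800-bit output.
Step 2: Collision resistance means it should be infeasible to find any x != y with h(x) = h(y).
By the birthday bound, a generic collision search succeeds after about sqrt(2^800) = 2^(800/2) = 2^400 evaluations.
Step 3: Security level = 400 bits.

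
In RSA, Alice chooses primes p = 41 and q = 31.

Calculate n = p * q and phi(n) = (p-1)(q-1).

Step 1: n = p * q = 41 * 31 = 1271.
Step 2: phi(n) = (p-1)(q-1) = 40 * 30 = 1200.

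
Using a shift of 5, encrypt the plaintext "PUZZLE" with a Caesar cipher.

Step 1: For each letter, shift forward by 5 positions (mod 26).
  P (position 15) -> position (15+5) mod 26 = 20 -> U
  U (position 20) -> position (20+5) mod 26 = 25 -> Z
  Z (position 25) -> position (25+5) mod 26 = 4 -> E
  Z (position 25) -> position (25+5) mod 26 = 4 -> E
  L (position 11) -> position (11+5) mod 26 = 16 -> Q
  E (position 4) -> position (4+5) mod 26 = 9 -> J
Result: UZEEQJ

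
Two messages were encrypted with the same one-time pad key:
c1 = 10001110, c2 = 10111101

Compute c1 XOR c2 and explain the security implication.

Step 1: c1 XOR c2 = (m1 XOR k) XOR (m2 XOR k).
Step 2: By XOR associativity/commutativity: = m1 XOR m2 XOR k XOR k = m1 XOR m2.
Step 3: 10001110 XOR 10111101 = 00110011 = 51.
Step 4: The key cancels out! An attacker learns m1 XOR m2 = 51, revealing the relationship between plaintexts.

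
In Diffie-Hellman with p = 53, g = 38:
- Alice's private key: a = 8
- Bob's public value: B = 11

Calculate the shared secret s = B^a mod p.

Step 1: s = B^a mod p = 11^8 mod 53.
  11^1 mod 53 = 11
  11^2 mod 53 = (11 * 11) mod 53 = 15
  11^3 mod 53 = (15 * 11) mod 53 = 6
  11^4 mod 53 = (6 * 11) mod 53 = 13
  11^5 mod 53 = (13 * 11) mod 53 = 37
  11^6 mod 53 = (37 * 11) mod 53 = 36
  11^7 mod 53 = (36 * 11) mod 53 = 25
  11^8 mod 53 = (25 * 11) mod 53 = 10
Result: shared secret = 10.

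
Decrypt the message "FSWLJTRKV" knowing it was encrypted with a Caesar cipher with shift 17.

Step 1: Reverse the shift by subtracting 17 from each letter position.
  F (position 5) -> position (5-17) mod 26 = 14 -> O
  S (position 18) -> position (18-17) mod 26 = 1 -> B
  W (position 22) -> position (22-17) mod 26 = 5 -> F
  L (position 11) -> position (11-17) mod 26 = 20 -> U
  J (position 9) -> position (9-17) mod 26 = 18 -> S
  T (position 19) -> position (19-17) mod 26 = 2 -> C
  R (position 17) -> position (17-17) mod 26 = 0 -> A
  K (position 10) -> position (10-17) mod 26 = 19 -> T
  V (position 21) -> position (21-17) mod 26 = 4 -> E
Decrypted message: OBFUSCATE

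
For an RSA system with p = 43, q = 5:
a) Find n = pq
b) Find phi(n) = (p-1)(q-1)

Step 1: n = p * q = 43 * 5 = 215.
Step 2: phi(n) = (p-1)(q-1) = 42 * 4 = 168.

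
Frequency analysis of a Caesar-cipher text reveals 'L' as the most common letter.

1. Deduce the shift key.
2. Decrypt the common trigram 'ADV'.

Step 1: In English, 'E' is the most frequent letter (12.7%).
Step 2: The most frequent ciphertext letter is 'L' (position 11).
Step 3: Shift = (11 - 4) mod 26 = 7.
Step 4: Decrypt 'ADV' by shifting back 7:
  A -> T
  D -> W
  V -> O
Step 5: 'ADV' decrypts to 'TWO'.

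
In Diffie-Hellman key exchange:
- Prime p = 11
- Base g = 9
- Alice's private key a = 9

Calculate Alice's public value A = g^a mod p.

Step 1: A = g^a mod p = 9^9 mod 11.
  9^1 mod 11 = 9
  9^2 mod 11 = (9 * 9) mod 11 = 4
  9^3 mod 11 = (4 * 9) mod 11 = 3
  9^4 mod 11 = (3 * 9) mod 11 = 5
  9^5 mod 11 = (5 * 9) mod 11 = 1
  9^6 mod 11 = (1 * 9) mod 11 = 9
  9^7 mod 11 = (9 * 9) mod 11 = 4
  9^8 mod 11 = (4 * 9) mod 11 = 3
  9^9 mod 11 = (3 * 9) mod 11 = 5
Result: A = 5.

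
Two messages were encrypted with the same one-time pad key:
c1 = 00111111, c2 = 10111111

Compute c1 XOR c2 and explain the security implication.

Step 1: c1 XOR c2 = (m1 XOR k) XOR (m2 XOR k).
Step 2: By XOR associativity/commutativity: = m1 XOR m2 XOR k XOR k = m1 XOR m2.
Step 3: 00111111 XOR 10111111 = 10000000 = 128.
Step 4: The key cancels out! An attacker learns m1 XOR m2 = 128, revealing the relationship between plaintexts.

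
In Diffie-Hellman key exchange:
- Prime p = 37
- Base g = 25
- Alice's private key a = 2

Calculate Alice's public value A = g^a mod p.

Step 1: A = g^a mod p = 25^2 mod 37.
  25^1 mod 37 = 25
  25^2 mod 37 = (25 * 25) mod 37 = 33
Result: A = 33.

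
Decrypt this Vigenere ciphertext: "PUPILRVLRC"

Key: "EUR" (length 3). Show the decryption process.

Step 1: Key 'EUR' has length 3. Extended key: EUREUREURE
Step 2: Decrypt each position:
  P(15) - E(4) = 11 = L
  U(20) - U(20) = 0 = A
  P(15) - R(17) = 24 = Y
  I(8) - E(4) = 4 = E
  L(11) - U(20) = 17 = R
  R(17) - R(17) = 0 = A
  V(21) - E(4) = 17 = R
  L(11) - U(20) = 17 = R
  R(17) - R(17) = 0 = A
  C(2) - E(4) = 24 = Y
Plaintext: LAYERARRAY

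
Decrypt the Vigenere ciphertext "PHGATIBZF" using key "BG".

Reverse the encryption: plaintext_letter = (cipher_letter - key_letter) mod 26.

Step 1: Extend key: BGBGBGBGB
Step 2: Decrypt each letter (c - k) mod 26:
  P(15) - B(1) = (15-1) mod 26 = 14 = O
  H(7) - G(6) = (7-6) mod 26 = 1 = B
  G(6) - B(1) = (6-1) mod 26 = 5 = F
  A(0) - G(6) = (0-6) mod 26 = 20 = U
  T(19) - B(1) = (19-1) mod 26 = 18 = S
  I(8) - G(6) = (8-6) mod 26 = 2 = C
  B(1) - B(1) = (1-1) mod 26 = 0 = A
  Z(25) - G(6) = (25-6) mod 26 = 19 = T
  F(5) - B(1) = (5-1) mod 26 = 4 = E
Plaintext: OBFUSCATE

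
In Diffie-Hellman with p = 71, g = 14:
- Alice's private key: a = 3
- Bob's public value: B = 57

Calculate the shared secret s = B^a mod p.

Step 1: s = B^a mod p = 57^3 mod 71.
  57^1 mod 71 = 57
  57^2 mod 71 = (57 * 57) mod 71 = 54
  57^3 mod 71 = (54 * 57) mod 71 = 25
Result: shared secret = 25.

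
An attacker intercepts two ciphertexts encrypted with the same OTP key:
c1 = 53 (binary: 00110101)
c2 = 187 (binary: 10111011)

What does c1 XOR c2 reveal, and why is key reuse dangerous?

Step 1: c1 XOR c2 = (m1 XOR k) XOR (m2 XOR k).
Step 2: By XOR associativity/commutativity: = m1 XOR m2 XOR k XOR k = m1 XOR m2.
Step 3: 00110101 XOR 10111011 = 10001110 = 142.
Step 4: The key cancels out! An attacker learns m1 XOR m2 = 142, revealing the relationship between plaintexts.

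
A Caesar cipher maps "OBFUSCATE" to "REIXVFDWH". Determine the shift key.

Step 1: Compare first letters: O (position 14) -> R (position 17).
Step 2: Shift = (17 - 14) mod 26 = 3.
The shift value is 3.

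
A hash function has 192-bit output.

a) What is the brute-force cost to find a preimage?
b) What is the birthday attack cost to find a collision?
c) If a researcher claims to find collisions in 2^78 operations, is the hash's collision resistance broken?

Step 1: Preimage resistance requires brute-force of 2^192 operations.
Step 2: Collision resistance (birthday bound) = 2^(192/2) = 2^96.
Step 3: The claimed attack costs 2^78 operations.
Step 4: Since 2^78 < 2^96, the claimed attack beats the generic birthday bound, so collision resistance is broken.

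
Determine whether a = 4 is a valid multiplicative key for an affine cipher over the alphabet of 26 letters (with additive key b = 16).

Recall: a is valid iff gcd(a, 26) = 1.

Step 1: Compute gcd(4, 26).
Step 2: gcd(4, 26) = 2.
Since gcd = 2 != 1, 4 shares a common factor with 26, so it cannot be used.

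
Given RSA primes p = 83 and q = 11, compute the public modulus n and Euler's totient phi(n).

Step 1: n = p * q = 83 * 11 = 913.
Step 2: phi(n) = (p-1)(q-1) = 82 * 10 = 820.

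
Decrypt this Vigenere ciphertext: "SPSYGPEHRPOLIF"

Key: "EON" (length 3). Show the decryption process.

Step 1: Key 'EON' has length 3. Extended key: EONEONEONEONEO
Step 2: Decrypt each position:
  S(18) - E(4) = 14 = O
  P(15) - O(14) = 1 = B
  S(18) - N(13) = 5 = F
  Y(24) - E(4) = 20 = U
  G(6) - O(14) = 18 = S
  P(15) - N(13) = 2 = C
  E(4) - E(4) = 0 = A
  H(7) - O(14) = 19 = T
  R(17) - N(13) = 4 = E
  P(15) - E(4) = 11 = L
  O(14) - O(14) = 0 = A
  L(11) - N(13) = 24 = Y
  I(8) - E(4) = 4 = E
  F(5) - O(14) = 17 = R
Plaintext: OBFUSCATELAYER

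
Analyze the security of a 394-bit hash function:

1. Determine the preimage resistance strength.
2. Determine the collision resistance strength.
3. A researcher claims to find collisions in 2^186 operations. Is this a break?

Step 1: Preimage resistance requires brute-force of 2^394 operations.
Step 2: Collision resistance (birthday bound) = 2^(394/2) = 2^197.
Step 3: The claimed attack costs 2^186 operations.
Step 4: Since 2^186 < 2^197, the claimed attack beats the generic birthday bound, so collision resistance is broken.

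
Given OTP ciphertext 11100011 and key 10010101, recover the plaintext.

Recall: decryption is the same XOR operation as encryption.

Step 1: XOR ciphertext with key:
  Ciphertext: 11100011
  Key:        10010101
  XOR:        01110110
Step 2: Plaintext = 01110110 = 118 in decimal.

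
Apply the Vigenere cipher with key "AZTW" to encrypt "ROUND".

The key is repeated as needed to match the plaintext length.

Step 1: Repeat key to match plaintext length:
  Plaintext: ROUND
  Key:       AZTWA
Step 2: Encrypt each letter:
  R(17) + A(0) = (17+0) mod 26 = 17 = R
  O(14) + Z(25) = (14+25) mod 26 = 13 = N
  U(20) + T(19) = (20+19) mod 26 = 13 = N
  N(13) + W(22) = (13+22) mod 26 = 9 = J
  D(3) + A(0) = (3+0) mod 26 = 3 = D
Ciphertext: RNNJD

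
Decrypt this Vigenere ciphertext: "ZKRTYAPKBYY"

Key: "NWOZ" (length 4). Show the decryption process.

Step 1: Key 'NWOZ' has length 4. Extended key: NWOZNWOZNWO
Step 2: Decrypt each position:
  Z(25) - N(13) = 12 = M
  K(10) - W(22) = 14 = O
  R(17) - O(14) = 3 = D
  T(19) - Z(25) = 20 = U
  Y(24) - N(13) = 11 = L
  A(0) - W(22) = 4 = E
  P(15) - O(14) = 1 = B
  K(10) - Z(25) = 11 = L
  B(1) - N(13) = 14 = O
  Y(24) - W(22) = 2 = C
  Y(24) - O(14) = 10 = K
Plaintext: MODULEBLOCK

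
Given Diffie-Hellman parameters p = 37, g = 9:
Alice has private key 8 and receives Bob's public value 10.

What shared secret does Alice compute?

Step 1: s = B^a mod p = 10^8 mod 37.
  10^1 mod 37 = 10
  10^2 mod 37 = (10 * 10) mod 37 = 26
  10^3 mod 37 = (26 * 10) mod 37 = 1
  10^4 mod 37 = (1 * 10) mod 37 = 10
  10^5 mod 37 = (10 * 10) mod 37 = 26
  10^6 mod 37 = (26 * 10) mod 37 = 1
  10^7 mod 37 = (1 * 10) mod 37 = 10
  10^8 mod 37 = (10 * 10) mod 37 = 26
Result: shared secret = 26.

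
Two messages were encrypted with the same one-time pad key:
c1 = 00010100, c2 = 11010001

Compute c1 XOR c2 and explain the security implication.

Step 1: c1 XOR c2 = (m1 XOR k) XOR (m2 XOR k).
Step 2: By XOR associativity/commutativity: = m1 XOR m2 XOR k XOR k = m1 XOR m2.
Step 3: 00010100 XOR 11010001 = 11000101 = 197.
Step 4: The key cancels out! An attacker learns m1 XOR m2 = 197, revealing the relationship between plaintexts.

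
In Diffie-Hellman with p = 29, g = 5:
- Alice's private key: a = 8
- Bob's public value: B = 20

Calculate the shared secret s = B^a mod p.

Step 1: s = B^a mod p = 20^8 mod 29.
  20^1 mod 29 = 20
  20^2 mod 29 = (20 * 20) mod 29 = 23
  20^3 mod 29 = (23 * 20) mod 29 = 25
  20^4 mod 29 = (25 * 20) mod 29 = 7
  20^5 mod 29 = (7 * 20) mod 29 = 24
  20^6 mod 29 = (24 * 20) mod 29 = 16
  20^7 mod 29 = (16 * 20) mod 29 = 1
  20^8 mod 29 = (1 * 20) mod 29 = 20
Result: shared secret = 20.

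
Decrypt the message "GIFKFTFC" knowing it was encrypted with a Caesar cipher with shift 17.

Step 1: Reverse the shift by subtracting 17 from each letter position.
  G (position 6) -> position (6-17) mod 26 = 15 -> P
  I (position 8) -> position (8-17) mod 26 = 17 -> R
  F (position 5) -> position (5-17) mod 26 = 14 -> O
  K (position 10) -> position (10-17) mod 26 = 19 -> T
  F (position 5) -> position (5-17) mod 26 = 14 -> O
  T (position 19) -> position (19-17) mod 26 = 2 -> C
  F (position 5) -> position (5-17) mod 26 = 14 -> O
  C (position 2) -> position (2-17) mod 26 = 11 -> L
Decrypted message: PROTOCOL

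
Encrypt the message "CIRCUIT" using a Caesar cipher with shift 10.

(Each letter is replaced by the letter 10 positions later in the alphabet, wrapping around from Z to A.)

Step 1: For each letter, shift forward by 10 positions (mod 26).
  C (position 2) -> position (2+10) mod 26 = 12 -> M
  I (position 8) -> position (8+10) mod 26 = 18 -> S
  R (position 17) -> position (17+10) mod 26 = 1 -> B
  C (position 2) -> position (2+10) mod 26 = 12 -> M
  U (position 20) -> position (20+10) mod 26 = 4 -> E
  I (position 8) -> position (8+10) mod 26 = 18 -> S
  T (position 19) -> position (19+10) mod 26 = 3 -> D
Result: MSBMESD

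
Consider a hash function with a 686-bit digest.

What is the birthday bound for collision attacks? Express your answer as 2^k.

Step 1: The birthday paradox gives collision probability ~50% after sqrt(2^n) = 2^(n/2) hashes.
Step 2: For 686-bit output: 2^(686/2) = 2^343.
Step 3: Approximately 2^343 hash computations needed.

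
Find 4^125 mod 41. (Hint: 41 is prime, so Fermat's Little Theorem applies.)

Step 1: Since 41 is prime, by Fermat's Little Theorem: 4^40 = 1 (mod 41).
Step 2: Reduce exponent: 125 mod 40 = 5.
Step 3: So 4^125 = 4^5 (mod 41).
Step 4: 4^5 mod 41 = 40.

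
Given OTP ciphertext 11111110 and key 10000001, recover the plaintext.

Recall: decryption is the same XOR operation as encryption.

Step 1: XOR ciphertext with key:
  Ciphertext: 11111110
  Key:        10000001
  XOR:        01111111
Step 2: Plaintext = 01111111 = 127 in decimal.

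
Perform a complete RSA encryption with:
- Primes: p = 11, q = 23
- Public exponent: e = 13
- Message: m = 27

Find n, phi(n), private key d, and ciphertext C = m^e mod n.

Step 1: n = 11 * 23 = 253.
Step 2: phi(n) = (11-1)(23-1) = 10 * 22 = 220.
Step 3: Find d = 13^(-1) mod 220 = 17.
  Verify: 13 * 17 = 221 = 1 (mod 220).
Step 4: C = 27^13 mod 253 = 246.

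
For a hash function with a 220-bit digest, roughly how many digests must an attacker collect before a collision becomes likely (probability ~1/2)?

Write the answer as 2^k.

Step 1: The birthday paradox gives collision probability ~50% after sqrt(2^n) = 2^(n/2) hashes.
Step 2: For 220-bit output: 2^(220/2) = 2^110.
Step 3: Approximately 2^110 hash computations needed.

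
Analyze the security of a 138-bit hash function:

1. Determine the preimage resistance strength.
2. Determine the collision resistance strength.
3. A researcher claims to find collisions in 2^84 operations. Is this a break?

Step 1: Preimage resistance requires brute-force of 2^138 operations.
Step 2: Collision resistance (birthday bound) = 2^(138/2) = 2^69.
Step 3: The claimed attack costs 2^84 operations.
Step 4: Since 2^84 >= 2^69, the claimed attack is no faster than the generic birthday attack, so this does not break collision resistance.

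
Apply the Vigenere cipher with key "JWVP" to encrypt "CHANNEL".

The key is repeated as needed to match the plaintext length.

Step 1: Repeat key to match plaintext length:
  Plaintext: CHANNEL
  Key:       JWVPJWV
Step 2: Encrypt each letter:
  C(2) + J(9) = (2+9) mod 26 = 11 = L
  H(7) + W(22) = (7+22) mod 26 = 3 = D
  A(0) + V(21) = (0+21) mod 26 = 21 = V
  N(13) + P(15) = (13+15) mod 26 = 2 = C
  N(13) + J(9) = (13+9) mod 26 = 22 = W
  E(4) + W(22) = (4+22) mod 26 = 0 = A
  L(11) + V(21) = (11+21) mod 26 = 6 = G
Ciphertext: LDVCWAG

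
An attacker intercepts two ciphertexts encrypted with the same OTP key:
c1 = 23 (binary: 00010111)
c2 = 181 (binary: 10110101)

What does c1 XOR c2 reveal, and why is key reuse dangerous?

Step 1: c1 XOR c2 = (m1 XOR k) XOR (m2 XOR k).
Step 2: By XOR associativity/commutativity: = m1 XOR m2 XOR k XOR k = m1 XOR m2.
Step 3: 00010111 XOR 10110101 = 10100010 = 162.
Step 4: The key cancels out! An attacker learns m1 XOR m2 = 162, revealing the relationship between plaintexts.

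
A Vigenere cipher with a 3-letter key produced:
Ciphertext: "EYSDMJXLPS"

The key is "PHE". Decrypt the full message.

Step 1: Key 'PHE' has length 3. Extended key: PHEPHEPHEP
Step 2: Decrypt each position:
  E(4) - P(15) = 15 = P
  Y(24) - H(7) = 17 = R
  S(18) - E(4) = 14 = O
  D(3) - P(15) = 14 = O
  M(12) - H(7) = 5 = F
  J(9) - E(4) = 5 = F
  X(23) - P(15) = 8 = I
  L(11) - H(7) = 4 = E
  P(15) - E(4) = 11 = L
  S(18) - P(15) = 3 = D
Plaintext: PROOFFIELD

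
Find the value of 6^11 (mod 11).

Step 1: Compute 6^11 mod 11 step by step, reducing modulo 11 at each step.
  6^1 mod 11 = 6
  6^2 mod 11 = (6 * 6) mod 11 = 3
  6^3 mod 11 = (3 * 6) mod 11 = 7
  6^4 mod 11 = (7 * 6) mod 11 = 9
  6^5 mod 11 = (9 * 6) mod 11 = 10
  6^6 mod 11 = (10 * 6) mod 11 = 5
  6^7 mod 11 = (5 * 6) mod 11 = 8
  6^8 mod 11 = (8 * 6) mod 11 = 4
  6^9 mod 11 = (4 * 6) mod 11 = 2
  6^10 mod 11 = (2 * 6) mod 11 = 1
  6^11 mod 11 = (1 * 6) mod 11 = 6
Step 2: Result = 6.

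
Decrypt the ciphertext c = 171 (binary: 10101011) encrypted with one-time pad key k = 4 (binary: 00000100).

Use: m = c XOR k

Step 1: XOR ciphertext with key:
  Ciphertext: 10101011
  Key:        00000100
  XOR:        10101111
Step 2: Plaintext = 10101111 = 175 in decimal.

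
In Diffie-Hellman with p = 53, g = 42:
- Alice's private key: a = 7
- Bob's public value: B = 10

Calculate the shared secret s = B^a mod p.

Step 1: s = B^a mod p = 10^7 mod 53.
  10^1 mod 53 = 10
  10^2 mod 53 = (10 * 10) mod 53 = 47
  10^3 mod 53 = (47 * 10) mod 53 = 46
  10^4 mod 53 = (46 * 10) mod 53 = 36
  10^5 mod 53 = (36 * 10) mod 53 = 42
  10^6 mod 53 = (42 * 10) mod 53 = 49
  10^7 mod 53 = (49 * 10) mod 53 = 13
Result: shared secret = 13.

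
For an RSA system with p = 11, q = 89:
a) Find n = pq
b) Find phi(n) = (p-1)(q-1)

Step 1: n = p * q = 11 * 89 = 979.
Step 2: phi(n) = (p-1)(q-1) = 10 * 88 = 880.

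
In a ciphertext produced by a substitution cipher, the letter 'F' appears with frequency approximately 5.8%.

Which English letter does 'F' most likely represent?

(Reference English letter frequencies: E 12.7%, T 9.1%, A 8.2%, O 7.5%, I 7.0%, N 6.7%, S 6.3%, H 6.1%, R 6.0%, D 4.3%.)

Step 1: The observed frequency is 5.8%.
Step 2: Compare with English frequencies:
  E: 12.7% (difference: 6.9%)
  T: 9.1% (difference: 3.3%)
  A: 8.2% (difference: 2.4%)
  O: 7.5% (difference: 1.7%)
  I: 7.0% (difference: 1.2%)
  N: 6.7% (difference: 0.9%)
  S: 6.3% (difference: 0.5%)
  H: 6.1% (difference: 0.3%)
  R: 6.0% (difference: 0.2%) <-- closest
  D: 4.3% (difference: 1.5%)
Step 3: 'F' most likely represents 'R' (frequency 6.0%).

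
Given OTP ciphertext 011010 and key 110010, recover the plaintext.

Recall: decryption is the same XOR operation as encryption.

Step 1: XOR ciphertext with key:
  Ciphertext: 011010
  Key:        110010
  XOR:        101000
Step 2: Plaintext = 101000 = 40 in decimal.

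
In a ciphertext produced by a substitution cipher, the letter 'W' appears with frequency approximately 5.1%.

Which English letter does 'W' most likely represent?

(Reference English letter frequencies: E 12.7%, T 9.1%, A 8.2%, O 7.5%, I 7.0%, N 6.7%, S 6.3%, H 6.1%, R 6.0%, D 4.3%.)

Step 1: The observed frequency is 5.1%.
Step 2: Compare with English frequencies:
  E: 12.7% (difference: 7.6%)
  T: 9.1% (difference: 4.0%)
  A: 8.2% (difference: 3.1%)
  O: 7.5% (difference: 2.4%)
  I: 7.0% (difference: 1.9%)
  N: 6.7% (difference: 1.6%)
  S: 6.3% (difference: 1.2%)
  H: 6.1% (difference: 1.0%)
  R: 6.0% (difference: 0.9%)
  D: 4.3% (difference: 0.8%) <-- closest
Step 3: 'W' most likely represents 'D' (frequency 4.3%).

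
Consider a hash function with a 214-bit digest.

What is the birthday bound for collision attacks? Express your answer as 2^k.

Step 1: The birthday paradox gives collision probability ~50% after sqrt(2^n) = 2^(n/2) hashes.
Step 2: For 214-bit output: 2^(214/2) = 2^107.
Step 3: Approximately 2^107 hash computations needed.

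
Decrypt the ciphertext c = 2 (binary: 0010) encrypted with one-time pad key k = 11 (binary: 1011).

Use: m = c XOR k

Step 1: XOR ciphertext with key:
  Ciphertext: 0010
  Key:        1011
  XOR:        1001
Step 2: Plaintext = 1001 = 9 in decimal.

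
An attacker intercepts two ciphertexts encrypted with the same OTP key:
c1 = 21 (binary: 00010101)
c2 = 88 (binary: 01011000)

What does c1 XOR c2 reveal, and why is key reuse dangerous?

Step 1: c1 XOR c2 = (m1 XOR k) XOR (m2 XOR k).
Step 2: By XOR associativity/commutativity: = m1 XOR m2 XOR k XOR k = m1 XOR m2.
Step 3: 00010101 XOR 01011000 = 01001101 = 77.
Step 4: The key cancels out! An attacker learns m1 XOR m2 = 77, revealing the relationship between plaintexts.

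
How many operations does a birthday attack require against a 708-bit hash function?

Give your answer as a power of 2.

Step 1: The birthday paradox gives collision probability ~50% after sqrt(2^n) = 2^(n/2) hashes.
Step 2: For 708-bit output: 2^(708/2) = 2^354.
Step 3: Approximately 2^354 hash computations needed.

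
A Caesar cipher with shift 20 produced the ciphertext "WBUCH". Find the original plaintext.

Step 1: Reverse the shift by subtracting 20 from each letter position.
  W (position 22) -> position (22-20) mod 26 = 2 -> C
  B (position 1) -> position (1-20) mod 26 = 7 -> H
  U (position 20) -> position (20-20) mod 26 = 0 -> A
  C (position 2) -> position (2-20) mod 26 = 8 -> I
  H (position 7) -> position (7-20) mod 26 = 13 -> N
Decrypted message: CHAIN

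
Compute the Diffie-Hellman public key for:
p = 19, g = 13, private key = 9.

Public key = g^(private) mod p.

Step 1: A = g^a mod p = 13^9 mod 19.
  13^1 mod 19 = 13
  13^2 mod 19 = (13 * 13) mod 19 = 17
  13^3 mod 19 = (17 * 13) mod 19 = 12
  13^4 mod 19 = (12 * 13) mod 19 = 4
  13^5 mod 19 = (4 * 13) mod 19 = 14
  13^6 mod 19 = (14 * 13) mod 19 = 11
  13^7 mod 19 = (11 * 13) mod 19 = 10
  13^8 mod 19 = (10 * 13) mod 19 = 16
  13^9 mod 19 = (16 * 13) mod 19 = 18
Result: A = 18.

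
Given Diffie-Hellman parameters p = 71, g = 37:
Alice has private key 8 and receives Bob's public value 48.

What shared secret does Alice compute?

Step 1: s = B^a mod p = 48^8 mod 71.
  48^1 mod 71 = 48
  48^2 mod 71 = (48 * 48) mod 71 = 32
  48^3 mod 71 = (32 * 48) mod 71 = 45
  48^4 mod 71 = (45 * 48) mod 71 = 30
  48^5 mod 71 = (30 * 48) mod 71 = 20
  48^6 mod 71 = (20 * 48) mod 71 = 37
  48^7 mod 71 = (37 * 48) mod 71 = 1
  48^8 mod 71 = (1 * 48) mod 71 = 48
Result: shared secret = 48.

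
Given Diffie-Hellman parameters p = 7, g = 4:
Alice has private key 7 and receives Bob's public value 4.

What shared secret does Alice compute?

Step 1: s = B^a mod p = 4^7 mod 7.
  4^1 mod 7 = 4
  4^2 mod 7 = (4 * 4) mod 7 = 2
  4^3 mod 7 = (2 * 4) mod 7 = 1
  4^4 mod 7 = (1 * 4) mod 7 = 4
  4^5 mod 7 = (4 * 4) mod 7 = 2
  4^6 mod 7 = (2 * 4) mod 7 = 1
  4^7 mod 7 = (1 * 4) mod 7 = 4
Result: shared secret = 4.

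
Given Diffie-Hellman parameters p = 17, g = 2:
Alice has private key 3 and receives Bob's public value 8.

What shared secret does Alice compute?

Step 1: s = B^a mod p = 8^3 mod 17.
  8^1 mod 17 = 8
  8^2 mod 17 = (8 * 8) mod 17 = 13
  8^3 mod 17 = (13 * 8) mod 17 = 2
Result: shared secret = 2.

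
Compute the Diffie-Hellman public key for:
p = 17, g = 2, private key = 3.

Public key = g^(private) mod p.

Step 1: A = g^a mod p = 2^3 mod 17.
  2^1 mod 17 = 2
  2^2 mod 17 = (2 * 2) mod 17 = 4
  2^3 mod 17 = (4 * 2) mod 17 = 8
Result: A = 8.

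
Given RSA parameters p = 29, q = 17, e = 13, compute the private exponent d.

Step 1: n = 29 * 17 = 493.
Step 2: phi(n) = 28 * 16 = 448.
Step 3: Find d such that 13 * d = 1 (mod 448).
Step 4: d = 13^(-1) mod 448 = 69.
Verification: 13 * 69 = 897 = 2 * 448 + 1.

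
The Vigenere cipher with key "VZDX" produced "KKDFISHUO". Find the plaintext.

Step 1: Extend key: VZDXVZDXV
Step 2: Decrypt each letter (c - k) mod 26:
  K(10) - V(21) = (10-21) mod 26 = 15 = P
  K(10) - Z(25) = (10-25) mod 26 = 11 = L
  D(3) - D(3) = (3-3) mod 26 = 0 = A
  F(5) - X(23) = (5-23) mod 26 = 8 = I
  I(8) - V(21) = (8-21) mod 26 = 13 = N
  S(18) - Z(25) = (18-25) mod 26 = 19 = T
  H(7) - D(3) = (7-3) mod 26 = 4 = E
  U(20) - X(23) = (20-23) mod 26 = 23 = X
  O(14) - V(21) = (14-21) mod 26 = 19 = T
Plaintext: PLAINTEXT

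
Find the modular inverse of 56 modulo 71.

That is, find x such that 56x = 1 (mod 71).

Step 1: We need x such that 56 * x = 1 (mod 71).
Step 2: Using the extended Euclidean algorithm or trial:
  56 * 52 = 2912 = 41 * 71 + 1.
Step 3: Since 2912 mod 71 = 1, the inverse is x = 52.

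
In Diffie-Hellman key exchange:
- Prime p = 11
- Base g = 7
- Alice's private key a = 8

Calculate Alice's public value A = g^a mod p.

Step 1: A = g^a mod p = 7^8 mod 11.
  7^1 mod 11 = 7
  7^2 mod 11 = (7 * 7) mod 11 = 5
  7^3 mod 11 = (5 * 7) mod 11 = 2
  7^4 mod 11 = (2 * 7) mod 11 = 3
  7^5 mod 11 = (3 * 7) mod 11 = 10
  7^6 mod 11 = (10 * 7) mod 11 = 4
  7^7 mod 11 = (4 * 7) mod 11 = 6
  7^8 mod 11 = (6 * 7) mod 11 = 9
Result: A = 9.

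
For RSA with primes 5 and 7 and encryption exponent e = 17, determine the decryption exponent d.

Step 1: n = 5 * 7 = 35.
Step 2: phi(n) = 4 * 6 = 24.
Step 3: Find d such that 17 * d = 1 (mod 24).
Step 4: d = 17^(-1) mod 24 = 17.
Verification: 17 * 17 = 289 = 12 * 24 + 1.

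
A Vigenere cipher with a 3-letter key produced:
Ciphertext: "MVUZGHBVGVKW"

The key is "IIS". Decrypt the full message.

Step 1: Key 'IIS' has length 3. Extended key: IISIISIISIIS
Step 2: Decrypt each position:
  M(12) - I(8) = 4 = E
  V(21) - I(8) = 13 = N
  U(20) - S(18) = 2 = C
  Z(25) - I(8) = 17 = R
  G(6) - I(8) = 24 = Y
  H(7) - S(18) = 15 = P
  B(1) - I(8) = 19 = T
  V(21) - I(8) = 13 = N
  G(6) - S(18) = 14 = O
  V(21) - I(8) = 13 = N
  K(10) - I(8) = 2 = C
  W(22) - S(18) = 4 = E
Plaintext: ENCRYPTNONCE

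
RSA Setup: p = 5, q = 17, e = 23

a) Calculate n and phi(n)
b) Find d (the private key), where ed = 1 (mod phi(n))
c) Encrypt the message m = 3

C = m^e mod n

Step 1: n = 5 * 17 = 85.
Step 2: phi(n) = (5-1)(17-1) = 4 * 16 = 64.
Step 3: Find d = 23^(-1) mod 64 = 39.
  Verify: 23 * 39 = 897 = 1 (mod 64).
Step 4: C = 3^23 mod 85 = 62.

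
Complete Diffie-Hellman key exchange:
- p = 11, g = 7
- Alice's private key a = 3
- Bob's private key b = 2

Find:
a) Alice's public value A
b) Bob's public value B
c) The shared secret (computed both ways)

Step 1: A = g^a mod p = 7^3 mod 11 = 2.
Step 2: B = g^b mod p = 7^2 mod 11 = 5.
Step 3: Alice computes s = B^a mod p = 5^3 mod 11 = 4.
Step 4: Bob computes s = A^b mod p = 2^2 mod 11 = 4.
Both sides agree: shared secret = 4.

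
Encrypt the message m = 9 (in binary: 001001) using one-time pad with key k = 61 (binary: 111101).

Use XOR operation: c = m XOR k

Step 1: Write out the XOR operation bit by bit:
  Message: 001001
  Key:     111101
  XOR:     110100
Step 2: Convert to decimal: 110100 = 52.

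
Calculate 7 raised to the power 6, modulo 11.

Step 1: Compute 7^6 mod 11 step by step, reducing modulo 11 at each step.
  7^1 mod 11 = 7
  7^2 mod 11 = (7 * 7) mod 11 = 5
  7^3 mod 11 = (5 * 7) mod 11 = 2
  7^4 mod 11 = (2 * 7) mod 11 = 3
  7^5 mod 11 = (3 * 7) mod 11 = 10
  7^6 mod 11 = (10 * 7) mod 11 = 4
Step 2: Result = 4.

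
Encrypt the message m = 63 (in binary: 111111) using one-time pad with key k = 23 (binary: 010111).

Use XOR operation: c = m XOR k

Step 1: Write out the XOR operation bit by bit:
  Message: 111111
  Key:     010111
  XOR:     101000
Step 2: Convert to decimal: 101000 = 40.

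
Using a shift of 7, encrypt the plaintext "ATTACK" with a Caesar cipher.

Step 1: For each letter, shift forward by 7 positions (mod 26).
  A (position 0) -> position (0+7) mod 26 = 7 -> H
  T (position 19) -> position (19+7) mod 26 = 0 -> A
  T (position 19) -> position (19+7) mod 26 = 0 -> A
  A (position 0) -> position (0+7) mod 26 = 7 -> H
  C (position 2) -> position (2+7) mod 26 = 9 -> J
  K (position 10) -> position (10+7) mod 26 = 17 -> R
Result: HAAHJR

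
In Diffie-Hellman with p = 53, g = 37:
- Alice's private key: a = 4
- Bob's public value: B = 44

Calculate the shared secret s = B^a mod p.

Step 1: s = B^a mod p = 44^4 mod 53.
  44^1 mod 53 = 44
  44^2 mod 53 = (44 * 44) mod 53 = 28
  44^3 mod 53 = (28 * 44) mod 53 = 13
  44^4 mod 53 = (13 * 44) mod 53 = 42
Result: shared secret = 42.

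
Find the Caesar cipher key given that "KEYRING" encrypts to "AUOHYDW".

Step 1: Compare first letters: K (position 10) -> A (position 0).
Step 2: Shift = (0 - 10) mod 26 = 16.
The shift value is 16.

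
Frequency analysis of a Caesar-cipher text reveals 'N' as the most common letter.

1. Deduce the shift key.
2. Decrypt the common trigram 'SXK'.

Step 1: In English, 'E' is the most frequent letter (12.7%).
Step 2: The most frequent ciphertext letter is 'N' (position 13).
Step 3: Shift = (13 - 4) mod 26 = 9.
Step 4: Decrypt 'SXK' by shifting back 9:
  S -> J
  X -> O
  K -> B
Step 5: 'SXK' decrypts to 'JOB'.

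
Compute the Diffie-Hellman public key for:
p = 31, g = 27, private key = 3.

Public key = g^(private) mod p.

Step 1: A = g^a mod p = 27^3 mod 31.
  27^1 mod 31 = 27
  27^2 mod 31 = (27 * 27) mod 31 = 16
  27^3 mod 31 = (16 * 27) mod 31 = 29
Result: A = 29.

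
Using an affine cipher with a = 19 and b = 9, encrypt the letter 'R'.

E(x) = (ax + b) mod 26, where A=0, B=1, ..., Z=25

Step 1: Convert 'R' to number: x = 17.
Step 2: E(17) = (19 * 17 + 9) mod 26 = 332 mod 26 = 20.
Step 3: Convert 20 back to letter: U.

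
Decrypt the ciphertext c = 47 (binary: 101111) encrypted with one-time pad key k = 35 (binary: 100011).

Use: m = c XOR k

Step 1: XOR ciphertext with key:
  Ciphertext: 101111
  Key:        100011
  XOR:        001100
Step 2: Plaintext = 001100 = 12 in decimal.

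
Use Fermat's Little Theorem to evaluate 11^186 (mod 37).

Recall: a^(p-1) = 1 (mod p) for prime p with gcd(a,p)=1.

Step 1: Since 37 is prime, by Fermat's Little Theorem: 11^36 = 1 (mod 37).
Step 2: Reduce exponent: 186 mod 36 = 6.
Step 3: So 11^186 = 11^6 (mod 37).
Step 4: 11^6 mod 37 = 1.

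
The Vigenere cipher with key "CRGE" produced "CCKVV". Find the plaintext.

Step 1: Extend key: CRGEC
Step 2: Decrypt each letter (c - k) mod 26:
  C(2) - C(2) = (2-2) mod 26 = 0 = A
  C(2) - R(17) = (2-17) mod 26 = 11 = L
  K(10) - G(6) = (10-6) mod 26 = 4 = E
  V(21) - E(4) = (21-4) mod 26 = 17 = R
  V(21) - C(2) = (21-2) mod 26 = 19 = T
Plaintext: ALERT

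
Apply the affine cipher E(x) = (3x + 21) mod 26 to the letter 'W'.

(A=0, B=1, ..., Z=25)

Step 1: Convert 'W' to number: x = 22.
Step 2: E(22) = (3 * 22 + 21) mod 26 = 87 mod 26 = 9.
Step 3: Convert 9 back to letter: J.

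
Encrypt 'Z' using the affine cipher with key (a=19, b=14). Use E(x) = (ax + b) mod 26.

Step 1: Convert 'Z' to number: x = 25.
Step 2: E(25) = (19 * 25 + 14) mod 26 = 489 mod 26 = 21.
Step 3: Convert 21 back to letter: V.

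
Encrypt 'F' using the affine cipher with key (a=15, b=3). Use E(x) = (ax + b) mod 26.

Step 1: Convert 'F' to number: x = 5.
Step 2: E(5) = (15 * 5 + 3) mod 26 = 78 mod 26 = 0.
Step 3: Convert 0 back to letter: A.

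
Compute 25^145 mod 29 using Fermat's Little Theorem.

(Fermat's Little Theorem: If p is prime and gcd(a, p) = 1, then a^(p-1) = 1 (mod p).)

Step 1: Since 29 is prime, by Fermat's Little Theorem: 25^28 = 1 (mod 29).
Step 2: Reduce exponent: 145 mod 28 = 5.
Step 3: So 25^145 = 25^5 (mod 29).
Step 4: 25^5 mod 29 = 20.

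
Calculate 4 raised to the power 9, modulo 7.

Step 1: Compute 4^9 mod 7 step by step, reducing modulo 7 at each step.
  4^1 mod 7 = 4
  4^2 mod 7 = (4 * 4) mod 7 = 2
  4^3 mod 7 = (2 * 4) mod 7 = 1
  4^4 mod 7 = (1 * 4) mod 7 = 4
  4^5 mod 7 = (4 * 4) mod 7 = 2
  4^6 mod 7 = (2 * 4) mod 7 = 1
  4^7 mod 7 = (1 * 4) mod 7 = 4
  4^8 mod 7 = (4 * 4) mod 7 = 2
  4^9 mod 7 = (2 * 4) mod 7 = 1
Step 2: Result = 1.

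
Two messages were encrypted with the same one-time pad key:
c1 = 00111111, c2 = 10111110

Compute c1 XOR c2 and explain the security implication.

Step 1: c1 XOR c2 = (m1 XOR k) XOR (m2 XOR k).
Step 2: By XOR associativity/commutativity: = m1 XOR m2 XOR k XOR k = m1 XOR m2.
Step 3: 00111111 XOR 10111110 = 10000001 = 129.
Step 4: The key cancels out! An attacker learns m1 XOR m2 = 129, revealing the relationship between plaintexts.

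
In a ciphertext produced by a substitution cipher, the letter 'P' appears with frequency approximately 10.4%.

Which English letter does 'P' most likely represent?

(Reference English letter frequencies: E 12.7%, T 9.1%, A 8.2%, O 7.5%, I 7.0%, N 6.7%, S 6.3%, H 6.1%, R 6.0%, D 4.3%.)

Step 1: The observed frequency is 10.4%.
Step 2: Compare with English frequencies:
  E: 12.7% (difference: 2.3%)
  T: 9.1% (difference: 1.3%) <-- closest
  A: 8.2% (difference: 2.2%)
  O: 7.5% (difference: 2.9%)
  I: 7.0% (difference: 3.4%)
  N: 6.7% (difference: 3.7%)
  S: 6.3% (difference: 4.1%)
  H: 6.1% (difference: 4.3%)
  R: 6.0% (difference: 4.4%)
  D: 4.3% (difference: 6.1%)
Step 3: 'P' most likely represents 'T' (frequency 9.1%).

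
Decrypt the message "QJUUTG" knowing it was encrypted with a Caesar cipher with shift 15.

Step 1: Reverse the shift by subtracting 15 from each letter position.
  Q (position 16) -> position (16-15) mod 26 = 1 -> B
  J (position 9) -> position (9-15) mod 26 = 20 -> U
  U (position 20) -> position (20-15) mod 26 = 5 -> F
  U (position 20) -> position (20-15) mod 26 = 5 -> F
  T (position 19) -> position (19-15) mod 26 = 4 -> E
  G (position 6) -> position (6-15) mod 26 = 17 -> R
Decrypted message: BUFFER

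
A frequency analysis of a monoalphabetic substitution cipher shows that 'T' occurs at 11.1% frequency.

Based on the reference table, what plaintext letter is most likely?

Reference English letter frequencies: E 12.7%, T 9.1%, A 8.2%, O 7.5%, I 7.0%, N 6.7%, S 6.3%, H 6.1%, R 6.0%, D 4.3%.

Step 1: The observed frequency is 11.1%.
Step 2: Compare with English frequencies:
  E: 12.7% (difference: 1.6%) <-- closest
  T: 9.1% (difference: 2.0%)
  A: 8.2% (difference: 2.9%)
  O: 7.5% (difference: 3.6%)
  I: 7.0% (difference: 4.1%)
  N: 6.7% (difference: 4.4%)
  S: 6.3% (difference: 4.8%)
  H: 6.1% (difference: 5.0%)
  R: 6.0% (difference: 5.1%)
  D: 4.3% (difference: 6.8%)
Step 3: 'T' most likely represents 'E' (frequency 12.7%).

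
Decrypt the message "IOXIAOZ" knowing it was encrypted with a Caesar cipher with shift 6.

Step 1: Reverse the shift by subtracting 6 from each letter position.
  I (position 8) -> position (8-6) mod 26 = 2 -> C
  O (position 14) -> position (14-6) mod 26 = 8 -> I
  X (position 23) -> position (23-6) mod 26 = 17 -> R
  I (position 8) -> position (8-6) mod 26 = 2 -> C
  A (position 0) -> position (0-6) mod 26 = 20 -> U
  O (position 14) -> position (14-6) mod 26 = 8 -> I
  Z (position 25) -> position (25-6) mod 26 = 19 -> T
Decrypted message: CIRCUIT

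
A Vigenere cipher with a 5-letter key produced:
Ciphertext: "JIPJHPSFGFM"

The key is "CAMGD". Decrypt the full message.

Step 1: Key 'CAMGD' has length 5. Extended key: CAMGDCAMGDC
Step 2: Decrypt each position:
  J(9) - C(2) = 7 = H
  I(8) - A(0) = 8 = I
  P(15) - M(12) = 3 = D
  J(9) - G(6) = 3 = D
  H(7) - D(3) = 4 = E
  P(15) - C(2) = 13 = N
  S(18) - A(0) = 18 = S
  F(5) - M(12) = 19 = T
  G(6) - G(6) = 0 = A
  F(5) - D(3) = 2 = C
  M(12) - C(2) = 10 = K
Plaintext: HIDDENSTACK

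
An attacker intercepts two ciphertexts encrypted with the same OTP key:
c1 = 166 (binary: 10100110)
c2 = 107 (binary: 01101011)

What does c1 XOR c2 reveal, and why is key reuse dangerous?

Step 1: c1 XOR c2 = (m1 XOR k) XOR (m2 XOR k).
Step 2: By XOR associativity/commutativity: = m1 XOR m2 XOR k XOR k = m1 XOR m2.
Step 3: 10100110 XOR 01101011 = 11001101 = 205.
Step 4: The key cancels out! An attacker learns m1 XOR m2 = 205, revealing the relationship between plaintexts.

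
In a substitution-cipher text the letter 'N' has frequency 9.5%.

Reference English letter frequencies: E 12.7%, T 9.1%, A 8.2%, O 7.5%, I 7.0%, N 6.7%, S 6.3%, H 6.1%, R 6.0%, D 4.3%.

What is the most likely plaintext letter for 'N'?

Step 1: The observed frequency is 9.5%.
Step 2: Compare with English frequencies:
  E: 12.7% (difference: 3.2%)
  T: 9.1% (difference: 0.4%) <-- closest
  A: 8.2% (difference: 1.3%)
  O: 7.5% (difference: 2.0%)
  I: 7.0% (difference: 2.5%)
  N: 6.7% (difference: 2.8%)
  S: 6.3% (difference: 3.2%)
  H: 6.1% (difference: 3.4%)
  R: 6.0% (difference: 3.5%)
  D: 4.3% (difference: 5.2%)
Step 3: 'N' most likely represents 'T' (frequency 9.1%).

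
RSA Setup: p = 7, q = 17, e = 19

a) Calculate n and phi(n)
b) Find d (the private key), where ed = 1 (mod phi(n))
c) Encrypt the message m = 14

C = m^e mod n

Step 1: n = 7 * 17 = 119.
Step 2: phi(n) = (7-1)(17-1) = 6 * 16 = 96.
Step 3: Find d = 19^(-1) mod 96 = 91.
  Verify: 19 * 91 = 1729 = 1 (mod 96).
Step 4: C = 14^19 mod 119 = 7.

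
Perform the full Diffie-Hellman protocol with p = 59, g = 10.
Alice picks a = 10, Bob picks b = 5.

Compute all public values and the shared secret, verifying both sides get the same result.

Step 1: A = g^a mod p = 10^10 mod 59 = 25.
Step 2: B = g^b mod p = 10^5 mod 59 = 54.
Step 3: Alice computes s = B^a mod p = 54^10 mod 59 = 4.
Step 4: Bob computes s = A^b mod p = 25^5 mod 59 = 4.
Both sides agree: shared secret = 4.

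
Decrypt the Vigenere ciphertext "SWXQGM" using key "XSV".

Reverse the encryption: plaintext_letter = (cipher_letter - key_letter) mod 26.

Step 1: Extend key: XSVXSV
Step 2: Decrypt each letter (c - k) mod 26:
  S(18) - X(23) = (18-23) mod 26 = 21 = V
  W(22) - S(18) = (22-18) mod 26 = 4 = E
  X(23) - V(21) = (23-21) mod 26 = 2 = C
  Q(16) - X(23) = (16-23) mod 26 = 19 = T
  G(6) - S(18) = (6-18) mod 26 = 14 = O
  M(12) - V(21) = (12-21) mod 26 = 17 = R
Plaintext: VECTOR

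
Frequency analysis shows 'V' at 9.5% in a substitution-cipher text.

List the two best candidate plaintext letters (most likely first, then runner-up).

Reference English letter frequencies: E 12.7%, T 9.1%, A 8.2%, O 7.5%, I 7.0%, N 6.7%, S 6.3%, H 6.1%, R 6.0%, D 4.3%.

Step 1: Observed frequency of 'V' is 9.5%.
Step 2: Compute distances to each reference frequency and sort:
  T (9.1%): difference = 0.4% <-- BEST
  A (8.2%): difference = 1.3% <-- RUNNER-UP
  O (7.5%): difference = 2.0%
  I (7.0%): difference = 2.5%
  N (6.7%): difference = 2.8%
Step 3: Most likely is 'T' (9.1%, diff 0.4%); second most likely is 'A' (8.2%, diff 1.3%).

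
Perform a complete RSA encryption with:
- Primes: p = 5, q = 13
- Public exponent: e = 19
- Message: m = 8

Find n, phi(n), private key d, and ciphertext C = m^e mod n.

Step 1: n = 5 * 13 = 65.
Step 2: phi(n) = (5-1)(13-1) = 4 * 12 = 48.
Step 3: Find d = 19^(-1) mod 48 = 43.
  Verify: 19 * 43 = 817 = 1 (mod 48).
Step 4: C = 8^19 mod 65 = 57.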